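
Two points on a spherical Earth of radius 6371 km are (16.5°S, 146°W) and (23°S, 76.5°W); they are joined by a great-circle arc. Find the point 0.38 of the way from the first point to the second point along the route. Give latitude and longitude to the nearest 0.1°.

≈ (22.5°S, 120.5°W)

Write both endpoints as unit vectors p₁, p₂ with components (cos φ cos λ, cos φ sin λ, sin φ).
The central angle between the endpoints is δ = arccos(p₁·p₂) ≈ 1.137 rad (65.2°).
Interpolate at f = 0.38 with slerp weights a = sin((1−f)δ)/sin δ ≈ 0.714, b = sin(fδ)/sin δ ≈ 0.462.
p = a·p₁ + b·p₂ ≈ (-0.469, -0.796, -0.383); φ = arcsin(p_z) ≈ -22.53°, λ = atan2(p_y, p_x) ≈ -120.48°.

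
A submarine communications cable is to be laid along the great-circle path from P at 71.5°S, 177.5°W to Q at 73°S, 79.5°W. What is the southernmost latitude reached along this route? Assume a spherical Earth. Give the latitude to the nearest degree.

The great circle lies in the plane with unit normal n̂ = (p₁ × p₂)/|p₁ × p₂|.
Here n̂_z ≈ +0.205; the vertex latitude is φ_max = arccos|n̂_z| ≈ 78.2°.

≈ 78°S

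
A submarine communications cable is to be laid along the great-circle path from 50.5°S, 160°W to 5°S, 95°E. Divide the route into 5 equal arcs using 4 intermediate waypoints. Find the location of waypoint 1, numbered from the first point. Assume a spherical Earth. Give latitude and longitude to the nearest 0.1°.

≈ 51.5°S, 169.5°E

The haversine formula gives a central angle δ ≈ 1.668 rad (95.6°) between the endpoints.
Interpolate at f = 1/5 with slerp weights a = sin((1−f)δ)/sin δ ≈ 0.977, b = sin(fδ)/sin δ ≈ 0.329.
p = a·p₁ + b·p₂ ≈ (-0.612, 0.114, -0.782); φ = arcsin(p_z) ≈ -51.47°, λ = atan2(p_y, p_x) ≈ 169.46°.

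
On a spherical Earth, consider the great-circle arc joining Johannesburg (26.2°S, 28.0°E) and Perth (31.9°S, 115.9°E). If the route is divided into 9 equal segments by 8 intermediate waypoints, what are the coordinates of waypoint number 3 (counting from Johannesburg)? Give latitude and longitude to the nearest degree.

From cos δ = sin φ₁ sin φ₂ + cos φ₁ cos φ₂ cos Δλ, the central angle is δ ≈ 1.307 rad (74.9°).
Interpolate at f = 3/9 with slerp weights a = sin((1−f)δ)/sin δ ≈ 0.792, b = sin(fδ)/sin δ ≈ 0.437.
p = a·p₁ + b·p₂ ≈ (0.466, 0.668, -0.581); φ = arcsin(p_z) ≈ -35.51°, λ = atan2(p_y, p_x) ≈ 55.10°.

≈ (36°S, 55°E)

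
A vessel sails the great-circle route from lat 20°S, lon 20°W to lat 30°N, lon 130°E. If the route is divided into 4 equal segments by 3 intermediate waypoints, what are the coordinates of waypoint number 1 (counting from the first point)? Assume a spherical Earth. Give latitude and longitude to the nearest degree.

≈ lat 1°S, lon 13°E

The haversine formula gives a central angle δ ≈ 2.638 rad (151.1°) between the endpoints.
Interpolate at f = 1/4 with slerp weights a = sin((1−f)δ)/sin δ ≈ 1.902, b = sin(fδ)/sin δ ≈ 1.269.
p = a·p₁ + b·p₂ ≈ (0.973, 0.231, -0.016); φ = arcsin(p_z) ≈ -0.91°, λ = atan2(p_y, p_x) ≈ 13.35°.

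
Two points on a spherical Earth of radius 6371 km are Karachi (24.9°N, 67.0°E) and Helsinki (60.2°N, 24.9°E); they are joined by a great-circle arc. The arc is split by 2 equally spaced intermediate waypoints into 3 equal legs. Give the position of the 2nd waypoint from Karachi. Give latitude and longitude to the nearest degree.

≈ 50°N, 45°E

Convert each endpoint to a unit vector on the sphere (x = cos φ cos λ, y = cos φ sin λ, z = sin φ).
The central angle between the endpoints is δ = arccos(p₁·p₂) ≈ 0.796 rad (45.6°).
Interpolate at f = 2/3 with slerp weights a = sin((1−f)δ)/sin δ ≈ 0.367, b = sin(fδ)/sin δ ≈ 0.708.
p = a·p₁ + b·p₂ ≈ (0.449, 0.455, 0.769); φ = arcsin(p_z) ≈ 50.27°, λ = atan2(p_y, p_x) ≈ 45.33°.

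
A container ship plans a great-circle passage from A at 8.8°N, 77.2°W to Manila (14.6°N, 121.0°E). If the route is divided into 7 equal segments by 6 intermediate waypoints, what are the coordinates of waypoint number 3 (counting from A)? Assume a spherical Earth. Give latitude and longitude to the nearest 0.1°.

≈ 50.4°N, 137.4°W

Write both endpoints as unit vectors p₁, p₂ with components (cos φ cos λ, cos φ sin λ, sin φ).
The central angle between the endpoints is δ = arccos(p₁·p₂) ≈ 2.626 rad (150.4°).
Interpolate at f = 3/7 with slerp weights a = sin((1−f)δ)/sin δ ≈ 2.023, b = sin(fδ)/sin δ ≈ 1.830.
p = a·p₁ + b·p₂ ≈ (-0.469, -0.431, 0.771); φ = arcsin(p_z) ≈ 50.41°, λ = atan2(p_y, p_x) ≈ -137.40°.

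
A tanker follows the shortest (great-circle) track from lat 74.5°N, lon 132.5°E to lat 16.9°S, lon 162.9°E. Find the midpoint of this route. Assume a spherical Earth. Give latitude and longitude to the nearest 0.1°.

Convert each endpoint to a unit vector on the sphere (x = cos φ cos λ, y = cos φ sin λ, z = sin φ).
The central angle between the endpoints is δ = arccos(p₁·p₂) ≈ 1.630 rad (93.4°).
Interpolate at f = 1/2 with slerp weights a = sin((1−f)δ)/sin δ ≈ 0.729, b = sin(fδ)/sin δ ≈ 0.729.
p = a·p₁ + b·p₂ ≈ (-0.798, 0.349, 0.491); φ = arcsin(p_z) ≈ 29.38°, λ = atan2(p_y, p_x) ≈ 156.40°.

≈ lat 29.4°N, lon 156.4°E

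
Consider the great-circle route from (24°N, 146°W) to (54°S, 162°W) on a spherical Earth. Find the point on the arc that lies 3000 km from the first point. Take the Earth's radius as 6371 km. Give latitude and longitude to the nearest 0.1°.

Convert each endpoint to a unit vector on the sphere (x = cos φ cos λ, y = cos φ sin λ, z = sin φ).
The central angle between the endpoints is δ = arccos(p₁·p₂) ≈ 1.383 rad (79.2°). The total great-circle distance is δ·R ≈ 1.383 × 6371 ≈ 8808 km, so the target fraction is f = 3000/8808 ≈ 0.341.
Interpolate at f ≈ 0.341 with slerp weights a = sin((1−f)δ)/sin δ ≈ 0.805, b = sin(fδ)/sin δ ≈ 0.462.
p = a·p₁ + b·p₂ ≈ (-0.868, -0.495, -0.046); φ = arcsin(p_z) ≈ -2.65°, λ = atan2(p_y, p_x) ≈ -150.30°.

≈ (2.7°S, 150.3°W)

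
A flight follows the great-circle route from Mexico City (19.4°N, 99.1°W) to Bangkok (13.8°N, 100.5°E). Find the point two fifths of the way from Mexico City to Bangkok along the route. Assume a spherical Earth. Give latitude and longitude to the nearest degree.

From cos δ = sin φ₁ sin φ₂ + cos φ₁ cos φ₂ cos Δλ, the central angle is δ ≈ 2.471 rad (141.6°).
Interpolate at f = 2/5 with slerp weights a = sin((1−f)δ)/sin δ ≈ 1.604, b = sin(fδ)/sin δ ≈ 1.345.
p = a·p₁ + b·p₂ ≈ (-0.477, -0.210, 0.853); φ = arcsin(p_z) ≈ 58.59°, λ = atan2(p_y, p_x) ≈ -156.28°.

≈ (59°N, 156°W)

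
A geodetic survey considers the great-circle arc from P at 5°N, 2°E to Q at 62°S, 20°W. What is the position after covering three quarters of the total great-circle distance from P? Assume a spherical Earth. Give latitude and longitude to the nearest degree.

≈ 46°S, 10°W

Write both endpoints as unit vectors p₁, p₂ with components (cos φ cos λ, cos φ sin λ, sin φ).
The central angle between the endpoints is δ = arccos(p₁·p₂) ≈ 1.206 rad (69.1°).
Interpolate at f = 3/4 with slerp weights a = sin((1−f)δ)/sin δ ≈ 0.318, b = sin(fδ)/sin δ ≈ 0.842.
p = a·p₁ + b·p₂ ≈ (0.688, -0.124, -0.715); φ = arcsin(p_z) ≈ -45.67°, λ = atan2(p_y, p_x) ≈ -10.23°.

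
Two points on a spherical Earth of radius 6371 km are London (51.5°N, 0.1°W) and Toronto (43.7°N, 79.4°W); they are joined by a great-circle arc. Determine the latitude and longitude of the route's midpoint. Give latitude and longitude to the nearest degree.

Convert each endpoint to a unit vector on the sphere (x = cos φ cos λ, y = cos φ sin λ, z = sin φ).
The central angle between the endpoints is δ = arccos(p₁·p₂) ≈ 0.897 rad (51.4°).
Interpolate at f = 1/2 with slerp weights a = sin((1−f)δ)/sin δ ≈ 0.555, b = sin(fδ)/sin δ ≈ 0.555.
p = a·p₁ + b·p₂ ≈ (0.419, -0.395, 0.818); φ = arcsin(p_z) ≈ 54.84°, λ = atan2(p_y, p_x) ≈ -43.29°.

≈ (55°N, 43°W)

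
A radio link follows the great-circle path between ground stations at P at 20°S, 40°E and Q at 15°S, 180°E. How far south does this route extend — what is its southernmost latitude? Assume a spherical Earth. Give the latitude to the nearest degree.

≈ 43°S

The great circle lies in the plane with unit normal n̂ = (p₁ × p₂)/|p₁ × p₂|.
Here n̂_z ≈ +0.734; the vertex latitude is φ_max = arccos|n̂_z| ≈ 42.8°.
Check via Clairaut: cos φ_max = |cos φ₁| · sin C = cos(20.0°)·sin(128.6°) ≈ 0.734, again giving ≈ 42.8°.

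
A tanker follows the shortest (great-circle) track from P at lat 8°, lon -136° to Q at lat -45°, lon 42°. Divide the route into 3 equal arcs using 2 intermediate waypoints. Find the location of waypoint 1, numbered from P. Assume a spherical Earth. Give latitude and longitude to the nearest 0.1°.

From cos δ = sin φ₁ sin φ₂ + cos φ₁ cos φ₂ cos Δλ, the central angle is δ ≈ 2.495 rad (143.0°).
Interpolate at f = 1/3 with slerp weights a = sin((1−f)δ)/sin δ ≈ 1.653, b = sin(fδ)/sin δ ≈ 1.227.
p = a·p₁ + b·p₂ ≈ (-0.533, -0.557, -0.638); φ = arcsin(p_z) ≈ -39.61°, λ = atan2(p_y, p_x) ≈ -133.75°.

≈ lat -39.6°, lon -133.7°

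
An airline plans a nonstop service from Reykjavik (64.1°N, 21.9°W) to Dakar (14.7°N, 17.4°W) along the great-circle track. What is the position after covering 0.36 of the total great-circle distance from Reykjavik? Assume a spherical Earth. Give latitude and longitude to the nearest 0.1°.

The haversine formula gives a central angle δ ≈ 0.864 rad (49.5°) between the endpoints.
Interpolate at f = 0.36 with slerp weights a = sin((1−f)δ)/sin δ ≈ 0.691, b = sin(fδ)/sin δ ≈ 0.402.
p = a·p₁ + b·p₂ ≈ (0.651, -0.229, 0.723); φ = arcsin(p_z) ≈ 46.34°, λ = atan2(p_y, p_x) ≈ -19.36°.

≈ (46.3°N, 19.4°W)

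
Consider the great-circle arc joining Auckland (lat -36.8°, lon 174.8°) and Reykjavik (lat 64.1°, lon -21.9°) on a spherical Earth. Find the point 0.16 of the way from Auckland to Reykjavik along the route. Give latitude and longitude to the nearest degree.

The haversine formula gives a central angle δ ≈ 2.634 rad (150.9°) between the endpoints.
Interpolate at f = 0.16 with slerp weights a = sin((1−f)δ)/sin δ ≈ 1.648, b = sin(fδ)/sin δ ≈ 0.841.
p = a·p₁ + b·p₂ ≈ (-0.973, -0.017, -0.230); φ = arcsin(p_z) ≈ -13.31°, λ = atan2(p_y, p_x) ≈ -178.97°.

≈ lat -13°, lon -179°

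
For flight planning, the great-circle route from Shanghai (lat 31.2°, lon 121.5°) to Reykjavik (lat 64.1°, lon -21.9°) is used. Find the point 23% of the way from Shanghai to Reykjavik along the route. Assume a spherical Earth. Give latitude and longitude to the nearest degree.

≈ lat 49°, lon 114°

Write both endpoints as unit vectors p₁, p₂ with components (cos φ cos λ, cos φ sin λ, sin φ).
The central angle between the endpoints is δ = arccos(p₁·p₂) ≈ 1.404 rad (80.4°).
Interpolate at f = 0.23 with slerp weights a = sin((1−f)δ)/sin δ ≈ 0.895, b = sin(fδ)/sin δ ≈ 0.322.
p = a·p₁ + b·p₂ ≈ (-0.270, 0.600, 0.753); φ = arcsin(p_z) ≈ 48.86°, λ = atan2(p_y, p_x) ≈ 114.18°.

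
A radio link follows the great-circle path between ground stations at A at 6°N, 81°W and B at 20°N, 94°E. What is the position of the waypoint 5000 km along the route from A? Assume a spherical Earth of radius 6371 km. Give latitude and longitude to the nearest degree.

The haversine formula gives a central angle δ ≈ 2.680 rad (153.5°) between the endpoints. The total great-circle distance is δ·R ≈ 2.680 × 6371 ≈ 17073 km, so the target fraction is f = 5000/17073 ≈ 0.293.
Interpolate at f ≈ 0.293 with slerp weights a = sin((1−f)δ)/sin δ ≈ 2.127, b = sin(fδ)/sin δ ≈ 1.586.
p = a·p₁ + b·p₂ ≈ (0.227, -0.603, 0.765); φ = arcsin(p_z) ≈ 49.89°, λ = atan2(p_y, p_x) ≈ -69.37°.

≈ 50°N, 69°W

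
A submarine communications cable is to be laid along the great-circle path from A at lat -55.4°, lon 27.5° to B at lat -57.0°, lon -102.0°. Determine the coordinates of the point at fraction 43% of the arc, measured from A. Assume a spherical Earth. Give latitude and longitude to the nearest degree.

Convert each endpoint to a unit vector on the sphere (x = cos φ cos λ, y = cos φ sin λ, z = sin φ).
The central angle between the endpoints is δ = arccos(p₁·p₂) ≈ 1.055 rad (60.4°).
Interpolate at f = 0.43 with slerp weights a = sin((1−f)δ)/sin δ ≈ 0.650, b = sin(fδ)/sin δ ≈ 0.504.
p = a·p₁ + b·p₂ ≈ (0.271, -0.098, -0.958); φ = arcsin(p_z) ≈ -73.28°, λ = atan2(p_y, p_x) ≈ -19.89°.

≈ lat -73°, lon -20°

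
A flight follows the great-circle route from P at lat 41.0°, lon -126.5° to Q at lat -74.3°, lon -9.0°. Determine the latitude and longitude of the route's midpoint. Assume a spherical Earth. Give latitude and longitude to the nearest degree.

≈ lat -24°, lon -106°

Write both endpoints as unit vectors p₁, p₂ with components (cos φ cos λ, cos φ sin λ, sin φ).
The central angle between the endpoints is δ = arccos(p₁·p₂) ≈ 2.383 rad (136.5°).
Interpolate at f = 1/2 with slerp weights a = sin((1−f)δ)/sin δ ≈ 1.351, b = sin(fδ)/sin δ ≈ 1.351.
p = a·p₁ + b·p₂ ≈ (-0.245, -0.877, -0.414); φ = arcsin(p_z) ≈ -24.46°, λ = atan2(p_y, p_x) ≈ -105.64°.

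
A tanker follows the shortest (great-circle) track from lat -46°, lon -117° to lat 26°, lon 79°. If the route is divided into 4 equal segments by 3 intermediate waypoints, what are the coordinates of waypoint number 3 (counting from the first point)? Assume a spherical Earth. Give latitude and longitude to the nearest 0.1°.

≈ lat -9.1°, lon 96.7°

Write both endpoints as unit vectors p₁, p₂ with components (cos φ cos λ, cos φ sin λ, sin φ).
The central angle between the endpoints is δ = arccos(p₁·p₂) ≈ 2.728 rad (156.3°).
Interpolate at f = 3/4 with slerp weights a = sin((1−f)δ)/sin δ ≈ 1.567, b = sin(fδ)/sin δ ≈ 2.211.
p = a·p₁ + b·p₂ ≈ (-0.115, 0.981, -0.158); φ = arcsin(p_z) ≈ -9.08°, λ = atan2(p_y, p_x) ≈ 96.68°.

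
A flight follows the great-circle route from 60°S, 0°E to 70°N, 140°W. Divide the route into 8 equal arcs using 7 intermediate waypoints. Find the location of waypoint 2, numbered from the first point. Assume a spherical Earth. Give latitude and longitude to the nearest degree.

Write both endpoints as unit vectors p₁, p₂ with components (cos φ cos λ, cos φ sin λ, sin φ).
The central angle between the endpoints is δ = arccos(p₁·p₂) ≈ 2.808 rad (160.9°).
Interpolate at f = 2/8 with slerp weights a = sin((1−f)δ)/sin δ ≈ 2.626, b = sin(fδ)/sin δ ≈ 1.971.
p = a·p₁ + b·p₂ ≈ (0.796, -0.433, -0.422); φ = arcsin(p_z) ≈ -24.95°, λ = atan2(p_y, p_x) ≈ -28.55°.

≈ 25°S, 29°W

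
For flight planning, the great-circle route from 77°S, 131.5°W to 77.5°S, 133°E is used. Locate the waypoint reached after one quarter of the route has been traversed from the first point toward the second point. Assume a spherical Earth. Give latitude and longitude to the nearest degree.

The haversine formula gives a central angle δ ≈ 0.328 rad (18.8°) between the endpoints.
Interpolate at f = 1/4 with slerp weights a = sin((1−f)δ)/sin δ ≈ 0.756, b = sin(fδ)/sin δ ≈ 0.254.
p = a·p₁ + b·p₂ ≈ (-0.150, -0.087, -0.985); φ = arcsin(p_z) ≈ -80.00°, λ = atan2(p_y, p_x) ≈ -149.89°.

≈ 80°S, 150°W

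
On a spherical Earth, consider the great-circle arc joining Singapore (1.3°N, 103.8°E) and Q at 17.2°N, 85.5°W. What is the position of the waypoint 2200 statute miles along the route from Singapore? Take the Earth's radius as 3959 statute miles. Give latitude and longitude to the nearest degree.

≈ 30°N, 119°E

Convert each endpoint to a unit vector on the sphere (x = cos φ cos λ, y = cos φ sin λ, z = sin φ).
The central angle between the endpoints is δ = arccos(p₁·p₂) ≈ 2.781 rad (159.4°). The total great-circle distance is δ·R ≈ 2.781 × 3959 ≈ 11011 mi, so the target fraction is f = 2200/11011 ≈ 0.200.
Interpolate at f ≈ 0.200 with slerp weights a = sin((1−f)δ)/sin δ ≈ 2.250, b = sin(fδ)/sin δ ≈ 1.496.
p = a·p₁ + b·p₂ ≈ (-0.424, 0.759, 0.493); φ = arcsin(p_z) ≈ 29.57°, λ = atan2(p_y, p_x) ≈ 119.20°.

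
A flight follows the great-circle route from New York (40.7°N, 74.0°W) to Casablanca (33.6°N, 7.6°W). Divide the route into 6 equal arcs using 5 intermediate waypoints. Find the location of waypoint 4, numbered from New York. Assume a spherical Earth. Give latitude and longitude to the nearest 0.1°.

≈ 40.3°N, 27.8°W

From cos δ = sin φ₁ sin φ₂ + cos φ₁ cos φ₂ cos Δλ, the central angle is δ ≈ 0.910 rad (52.1°).
Interpolate at f = 4/6 with slerp weights a = sin((1−f)δ)/sin δ ≈ 0.378, b = sin(fδ)/sin δ ≈ 0.722.
p = a·p₁ + b·p₂ ≈ (0.675, -0.355, 0.646); φ = arcsin(p_z) ≈ 40.27°, λ = atan2(p_y, p_x) ≈ -27.75°.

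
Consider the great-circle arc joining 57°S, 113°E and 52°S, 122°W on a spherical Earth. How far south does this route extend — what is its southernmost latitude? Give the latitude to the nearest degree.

The great circle lies in the plane with unit normal n̂ = (p₁ × p₂)/|p₁ × p₂|.
Here n̂_z ≈ +0.311; the vertex latitude is φ_max = arccos|n̂_z| ≈ 71.9°.
Check via Clairaut: cos φ_max = |cos φ₁| · sin C = cos(57.0°)·sin(145.2°) ≈ 0.311, again giving ≈ 71.9°.

≈ 72°S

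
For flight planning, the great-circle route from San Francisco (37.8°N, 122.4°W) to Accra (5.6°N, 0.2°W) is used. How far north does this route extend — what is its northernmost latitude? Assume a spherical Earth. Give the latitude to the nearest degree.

The great circle lies in the plane with unit normal n̂ = (p₁ × p₂)/|p₁ × p₂|.
Here n̂_z ≈ +0.713; the vertex latitude is φ_max = arccos|n̂_z| ≈ 44.5°.

≈ 45°N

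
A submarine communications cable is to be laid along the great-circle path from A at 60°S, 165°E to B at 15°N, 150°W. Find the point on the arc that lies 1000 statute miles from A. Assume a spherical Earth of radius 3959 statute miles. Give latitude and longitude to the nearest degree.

≈ 48°S, 180°E

From cos δ = sin φ₁ sin φ₂ + cos φ₁ cos φ₂ cos Δλ, the central angle is δ ≈ 1.453 rad (83.3°). The total great-circle distance is δ·R ≈ 1.453 × 3959 ≈ 5753 mi, so the target fraction is f = 1000/5753 ≈ 0.174.
Interpolate at f ≈ 0.174 with slerp weights a = sin((1−f)δ)/sin δ ≈ 0.939, b = sin(fδ)/sin δ ≈ 0.252.
p = a·p₁ + b·p₂ ≈ (-0.664, -0.000, -0.748); φ = arcsin(p_z) ≈ -48.40°, λ = atan2(p_y, p_x) ≈ -180.00°.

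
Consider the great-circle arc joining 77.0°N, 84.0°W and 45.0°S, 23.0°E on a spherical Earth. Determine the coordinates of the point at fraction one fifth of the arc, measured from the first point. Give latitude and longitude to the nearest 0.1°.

Convert each endpoint to a unit vector on the sphere (x = cos φ cos λ, y = cos φ sin λ, z = sin φ).
The central angle between the endpoints is δ = arccos(p₁·p₂) ≈ 2.397 rad (137.3°).
Interpolate at f = 1/5 with slerp weights a = sin((1−f)δ)/sin δ ≈ 1.388, b = sin(fδ)/sin δ ≈ 0.681.
p = a·p₁ + b·p₂ ≈ (0.476, -0.122, 0.871); φ = arcsin(p_z) ≈ 60.58°, λ = atan2(p_y, p_x) ≈ -14.43°.

≈ 60.6°N, 14.4°W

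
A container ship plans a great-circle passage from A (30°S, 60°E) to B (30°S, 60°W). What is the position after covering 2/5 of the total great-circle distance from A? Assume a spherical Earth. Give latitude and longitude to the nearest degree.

≈ (48°S, 15°E)

Convert each endpoint to a unit vector on the sphere (x = cos φ cos λ, y = cos φ sin λ, z = sin φ).
The central angle between the endpoints is δ = arccos(p₁·p₂) ≈ 1.696 rad (97.2°).
Interpolate at f = 2/5 with slerp weights a = sin((1−f)δ)/sin δ ≈ 0.858, b = sin(fδ)/sin δ ≈ 0.633.
p = a·p₁ + b·p₂ ≈ (0.645, 0.169, -0.745); φ = arcsin(p_z) ≈ -48.17°, λ = atan2(p_y, p_x) ≈ 14.66°.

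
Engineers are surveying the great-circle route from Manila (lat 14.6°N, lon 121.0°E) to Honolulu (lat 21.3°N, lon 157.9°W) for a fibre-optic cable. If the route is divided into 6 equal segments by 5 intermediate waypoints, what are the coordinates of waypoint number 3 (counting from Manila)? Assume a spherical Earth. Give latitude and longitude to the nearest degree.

≈ lat 23°N, lon 161°E

Convert each endpoint to a unit vector on the sphere (x = cos φ cos λ, y = cos φ sin λ, z = sin φ).
The central angle between the endpoints is δ = arccos(p₁·p₂) ≈ 1.338 rad (76.6°).
Interpolate at f = 3/6 with slerp weights a = sin((1−f)δ)/sin δ ≈ 0.637, b = sin(fδ)/sin δ ≈ 0.637.
p = a·p₁ + b·p₂ ≈ (-0.868, 0.305, 0.392); φ = arcsin(p_z) ≈ 23.09°, λ = atan2(p_y, p_x) ≈ 160.62°.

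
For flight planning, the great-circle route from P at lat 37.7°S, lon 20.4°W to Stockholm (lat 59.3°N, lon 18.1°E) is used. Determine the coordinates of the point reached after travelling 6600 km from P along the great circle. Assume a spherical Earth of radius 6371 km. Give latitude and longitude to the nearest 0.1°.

From cos δ = sin φ₁ sin φ₂ + cos φ₁ cos φ₂ cos Δλ, the central angle is δ ≈ 1.782 rad (102.1°). The total great-circle distance is δ·R ≈ 1.782 × 6371 ≈ 11353 km, so the target fraction is f = 6600/11353 ≈ 0.581.
Interpolate at f ≈ 0.581 with slerp weights a = sin((1−f)δ)/sin δ ≈ 0.694, b = sin(fδ)/sin δ ≈ 0.880.
p = a·p₁ + b·p₂ ≈ (0.942, -0.052, 0.332); φ = arcsin(p_z) ≈ 19.39°, λ = atan2(p_y, p_x) ≈ -3.15°.

≈ lat 19.4°N, lon 3.2°W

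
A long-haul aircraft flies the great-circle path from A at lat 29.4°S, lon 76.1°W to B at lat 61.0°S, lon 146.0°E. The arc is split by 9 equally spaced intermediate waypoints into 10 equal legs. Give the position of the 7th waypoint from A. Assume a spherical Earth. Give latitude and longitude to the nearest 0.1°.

The haversine formula gives a central angle δ ≈ 1.455 rad (83.3°) between the endpoints.
Interpolate at f = 7/10 with slerp weights a = sin((1−f)δ)/sin δ ≈ 0.426, b = sin(fδ)/sin δ ≈ 0.857.
p = a·p₁ + b·p₂ ≈ (-0.255, -0.128, -0.958); φ = arcsin(p_z) ≈ -73.41°, λ = atan2(p_y, p_x) ≈ -153.46°.

≈ lat 73.4°S, lon 153.5°W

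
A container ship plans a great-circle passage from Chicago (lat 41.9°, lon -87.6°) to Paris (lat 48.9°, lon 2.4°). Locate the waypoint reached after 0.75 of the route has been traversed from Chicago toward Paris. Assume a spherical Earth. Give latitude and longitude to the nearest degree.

≈ lat 55°, lon -20°

Convert each endpoint to a unit vector on the sphere (x = cos φ cos λ, y = cos φ sin λ, z = sin φ).
The central angle between the endpoints is δ = arccos(p₁·p₂) ≈ 1.043 rad (59.8°).
Interpolate at f = 0.75 with slerp weights a = sin((1−f)δ)/sin δ ≈ 0.298, b = sin(fδ)/sin δ ≈ 0.816.
p = a·p₁ + b·p₂ ≈ (0.545, -0.199, 0.814); φ = arcsin(p_z) ≈ 54.51°, λ = atan2(p_y, p_x) ≈ -20.10°.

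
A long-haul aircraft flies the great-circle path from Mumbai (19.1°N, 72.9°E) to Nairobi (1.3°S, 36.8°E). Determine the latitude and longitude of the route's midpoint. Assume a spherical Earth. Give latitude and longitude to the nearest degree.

≈ (9°N, 54°E)

Write both endpoints as unit vectors p₁, p₂ with components (cos φ cos λ, cos φ sin λ, sin φ).
The central angle between the endpoints is δ = arccos(p₁·p₂) ≈ 0.714 rad (40.9°).
Interpolate at f = 1/2 with slerp weights a = sin((1−f)δ)/sin δ ≈ 0.534, b = sin(fδ)/sin δ ≈ 0.534.
p = a·p₁ + b·p₂ ≈ (0.575, 0.802, 0.163); φ = arcsin(p_z) ≈ 9.35°, λ = atan2(p_y, p_x) ≈ 54.32°.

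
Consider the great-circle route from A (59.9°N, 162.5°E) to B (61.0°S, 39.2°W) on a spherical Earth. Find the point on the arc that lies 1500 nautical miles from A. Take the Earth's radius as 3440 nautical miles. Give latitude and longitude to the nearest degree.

Convert each endpoint to a unit vector on the sphere (x = cos φ cos λ, y = cos φ sin λ, z = sin φ).
The central angle between the endpoints is δ = arccos(p₁·p₂) ≈ 2.955 rad (169.3°). The total great-circle distance is δ·R ≈ 2.955 × 3440 ≈ 10164 nmi, so the target fraction is f = 1500/10164 ≈ 0.148.
Interpolate at f ≈ 0.148 with slerp weights a = sin((1−f)δ)/sin δ ≈ 3.140, b = sin(fδ)/sin δ ≈ 2.273.
p = a·p₁ + b·p₂ ≈ (-0.648, -0.223, 0.728); φ = arcsin(p_z) ≈ 46.75°, λ = atan2(p_y, p_x) ≈ -161.01°.

≈ (47°N, 161°W)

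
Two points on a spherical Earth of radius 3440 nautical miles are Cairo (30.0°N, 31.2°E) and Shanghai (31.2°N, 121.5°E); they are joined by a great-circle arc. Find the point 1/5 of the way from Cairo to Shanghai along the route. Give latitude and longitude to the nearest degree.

≈ 36°N, 48°E

Convert each endpoint to a unit vector on the sphere (x = cos φ cos λ, y = cos φ sin λ, z = sin φ).
The central angle between the endpoints is δ = arccos(p₁·p₂) ≈ 1.313 rad (75.2°).
Interpolate at f = 1/5 with slerp weights a = sin((1−f)δ)/sin δ ≈ 0.897, b = sin(fδ)/sin δ ≈ 0.268.
p = a·p₁ + b·p₂ ≈ (0.545, 0.598, 0.588); φ = arcsin(p_z) ≈ 35.99°, λ = atan2(p_y, p_x) ≈ 47.69°.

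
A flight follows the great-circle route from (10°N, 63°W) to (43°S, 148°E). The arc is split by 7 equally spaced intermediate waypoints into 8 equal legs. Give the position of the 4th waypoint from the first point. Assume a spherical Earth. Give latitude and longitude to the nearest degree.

≈ (44°S, 109°W)

From cos δ = sin φ₁ sin φ₂ + cos φ₁ cos φ₂ cos Δλ, the central angle is δ ≈ 2.398 rad (137.4°).
Interpolate at f = 4/8 with slerp weights a = sin((1−f)δ)/sin δ ≈ 1.376, b = sin(fδ)/sin δ ≈ 1.376.
p = a·p₁ + b·p₂ ≈ (-0.238, -0.674, -0.699); φ = arcsin(p_z) ≈ -44.37°, λ = atan2(p_y, p_x) ≈ -109.46°.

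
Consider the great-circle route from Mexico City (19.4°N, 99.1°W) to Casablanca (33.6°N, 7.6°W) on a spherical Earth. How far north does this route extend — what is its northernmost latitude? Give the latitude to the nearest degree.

The great circle lies in the plane with unit normal n̂ = (p₁ × p₂)/|p₁ × p₂|.
Here n̂_z ≈ +0.796; the vertex latitude is φ_max = arccos|n̂_z| ≈ 37.2°.
Check via Clairaut: cos φ_max = |cos φ₁| · sin C = cos(19.4°)·sin(57.6°) ≈ 0.796, again giving ≈ 37.2°.

≈ 37°N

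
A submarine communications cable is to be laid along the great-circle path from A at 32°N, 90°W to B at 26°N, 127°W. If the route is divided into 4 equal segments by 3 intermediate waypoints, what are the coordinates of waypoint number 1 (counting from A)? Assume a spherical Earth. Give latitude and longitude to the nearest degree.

Write both endpoints as unit vectors p₁, p₂ with components (cos φ cos λ, cos φ sin λ, sin φ).
The central angle between the endpoints is δ = arccos(p₁·p₂) ≈ 0.572 rad (32.8°).
Interpolate at f = 1/4 with slerp weights a = sin((1−f)δ)/sin δ ≈ 0.768, b = sin(fδ)/sin δ ≈ 0.263.
p = a·p₁ + b·p₂ ≈ (-0.142, -0.841, 0.523); φ = arcsin(p_z) ≈ 31.51°, λ = atan2(p_y, p_x) ≈ -99.61°.

≈ 32°N, 100°W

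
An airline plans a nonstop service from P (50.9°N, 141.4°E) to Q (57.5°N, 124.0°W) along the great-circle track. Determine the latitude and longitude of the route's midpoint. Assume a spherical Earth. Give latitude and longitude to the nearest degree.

Convert each endpoint to a unit vector on the sphere (x = cos φ cos λ, y = cos φ sin λ, z = sin φ).
The central angle between the endpoints is δ = arccos(p₁·p₂) ≈ 0.893 rad (51.1°).
Interpolate at f = 1/2 with slerp weights a = sin((1−f)δ)/sin δ ≈ 0.554, b = sin(fδ)/sin δ ≈ 0.554.
p = a·p₁ + b·p₂ ≈ (-0.440, -0.029, 0.898); φ = arcsin(p_z) ≈ 63.85°, λ = atan2(p_y, p_x) ≈ -176.25°.

≈ (64°N, 176°W)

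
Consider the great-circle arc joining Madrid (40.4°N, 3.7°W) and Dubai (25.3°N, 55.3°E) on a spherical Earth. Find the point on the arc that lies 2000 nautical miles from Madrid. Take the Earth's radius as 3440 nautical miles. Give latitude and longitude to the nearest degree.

≈ (34°N, 38°E)

Write both endpoints as unit vectors p₁, p₂ with components (cos φ cos λ, cos φ sin λ, sin φ).
The central angle between the endpoints is δ = arccos(p₁·p₂) ≈ 0.887 rad (50.8°). The total great-circle distance is δ·R ≈ 0.887 × 3440 ≈ 3052 nmi, so the target fraction is f = 2000/3052 ≈ 0.655.
Interpolate at f ≈ 0.655 with slerp weights a = sin((1−f)δ)/sin δ ≈ 0.388, b = sin(fδ)/sin δ ≈ 0.708.
p = a·p₁ + b·p₂ ≈ (0.660, 0.507, 0.554); φ = arcsin(p_z) ≈ 33.67°, λ = atan2(p_y, p_x) ≈ 37.57°.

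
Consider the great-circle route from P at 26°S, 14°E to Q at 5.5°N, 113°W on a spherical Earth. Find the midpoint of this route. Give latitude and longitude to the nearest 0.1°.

≈ 22.0°S, 55.3°W

Write both endpoints as unit vectors p₁, p₂ with components (cos φ cos λ, cos φ sin λ, sin φ).
The central angle between the endpoints is δ = arccos(p₁·p₂) ≈ 2.190 rad (125.5°).
Interpolate at f = 1/2 with slerp weights a = sin((1−f)δ)/sin δ ≈ 1.092, b = sin(fδ)/sin δ ≈ 1.092.
p = a·p₁ + b·p₂ ≈ (0.527, -0.763, -0.374); φ = arcsin(p_z) ≈ -21.96°, λ = atan2(p_y, p_x) ≈ -55.34°.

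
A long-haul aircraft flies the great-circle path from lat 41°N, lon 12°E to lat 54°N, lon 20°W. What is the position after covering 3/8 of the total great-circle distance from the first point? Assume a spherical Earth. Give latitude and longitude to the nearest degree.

Write both endpoints as unit vectors p₁, p₂ with components (cos φ cos λ, cos φ sin λ, sin φ).
The central angle between the endpoints is δ = arccos(p₁·p₂) ≈ 0.435 rad (24.9°).
Interpolate at f = 3/8 with slerp weights a = sin((1−f)δ)/sin δ ≈ 0.637, b = sin(fδ)/sin δ ≈ 0.385.
p = a·p₁ + b·p₂ ≈ (0.683, 0.023, 0.730); φ = arcsin(p_z) ≈ 46.87°, λ = atan2(p_y, p_x) ≈ 1.89°.

≈ lat 47°N, lon 2°E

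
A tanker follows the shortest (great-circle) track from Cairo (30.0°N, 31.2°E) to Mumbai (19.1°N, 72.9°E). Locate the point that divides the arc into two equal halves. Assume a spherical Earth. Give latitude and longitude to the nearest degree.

Convert each endpoint to a unit vector on the sphere (x = cos φ cos λ, y = cos φ sin λ, z = sin φ).
The central angle between the endpoints is δ = arccos(p₁·p₂) ≈ 0.685 rad (39.2°).
Interpolate at f = 1/2 with slerp weights a = sin((1−f)δ)/sin δ ≈ 0.531, b = sin(fδ)/sin δ ≈ 0.531.
p = a·p₁ + b·p₂ ≈ (0.541, 0.718, 0.439); φ = arcsin(p_z) ≈ 26.05°, λ = atan2(p_y, p_x) ≈ 53.00°.

≈ (26°N, 53°E)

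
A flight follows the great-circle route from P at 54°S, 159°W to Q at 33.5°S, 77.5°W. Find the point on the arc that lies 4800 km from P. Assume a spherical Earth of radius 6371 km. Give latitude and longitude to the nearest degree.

The haversine formula gives a central angle δ ≈ 1.025 rad (58.7°) between the endpoints. The total great-circle distance is δ·R ≈ 1.025 × 6371 ≈ 6531 km, so the target fraction is f = 4800/6531 ≈ 0.735.
Interpolate at f ≈ 0.735 with slerp weights a = sin((1−f)δ)/sin δ ≈ 0.314, b = sin(fδ)/sin δ ≈ 0.800.
p = a·p₁ + b·p₂ ≈ (-0.028, -0.718, -0.696); φ = arcsin(p_z) ≈ -44.09°, λ = atan2(p_y, p_x) ≈ -92.22°.

≈ 44°S, 92°W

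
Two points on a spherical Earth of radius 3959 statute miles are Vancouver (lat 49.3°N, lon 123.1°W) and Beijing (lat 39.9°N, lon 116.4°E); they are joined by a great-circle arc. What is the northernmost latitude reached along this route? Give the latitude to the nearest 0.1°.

≈ 63.7°N

The great circle lies in the plane with unit normal n̂ = (p₁ × p₂)/|p₁ × p₂|.
Here n̂_z ≈ -0.443; the vertex latitude is φ_max = arccos|n̂_z| ≈ 63.7°.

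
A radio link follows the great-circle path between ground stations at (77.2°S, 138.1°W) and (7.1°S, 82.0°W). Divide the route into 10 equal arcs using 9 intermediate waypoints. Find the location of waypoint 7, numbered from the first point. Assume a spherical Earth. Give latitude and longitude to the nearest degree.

Convert each endpoint to a unit vector on the sphere (x = cos φ cos λ, y = cos φ sin λ, z = sin φ).
The central angle between the endpoints is δ = arccos(p₁·p₂) ≈ 1.325 rad (75.9°).
Interpolate at f = 7/10 with slerp weights a = sin((1−f)δ)/sin δ ≈ 0.399, b = sin(fδ)/sin δ ≈ 0.825.
p = a·p₁ + b·p₂ ≈ (0.048, -0.870, -0.491); φ = arcsin(p_z) ≈ -29.42°, λ = atan2(p_y, p_x) ≈ -86.83°.

≈ (29°S, 87°W)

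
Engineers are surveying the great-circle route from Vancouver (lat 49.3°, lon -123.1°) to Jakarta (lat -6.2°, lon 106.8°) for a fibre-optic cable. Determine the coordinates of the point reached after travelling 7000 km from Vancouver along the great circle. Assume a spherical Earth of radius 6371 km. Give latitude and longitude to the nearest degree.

≈ lat 39°, lon 145°

Write both endpoints as unit vectors p₁, p₂ with components (cos φ cos λ, cos φ sin λ, sin φ).
The central angle between the endpoints is δ = arccos(p₁·p₂) ≈ 2.094 rad (120.0°). The total great-circle distance is δ·R ≈ 2.094 × 6371 ≈ 13339 km, so the target fraction is f = 7000/13339 ≈ 0.525.
Interpolate at f ≈ 0.525 with slerp weights a = sin((1−f)δ)/sin δ ≈ 0.968, b = sin(fδ)/sin δ ≈ 1.028.
p = a·p₁ + b·p₂ ≈ (-0.640, 0.450, 0.623); φ = arcsin(p_z) ≈ 38.53°, λ = atan2(p_y, p_x) ≈ 144.93°.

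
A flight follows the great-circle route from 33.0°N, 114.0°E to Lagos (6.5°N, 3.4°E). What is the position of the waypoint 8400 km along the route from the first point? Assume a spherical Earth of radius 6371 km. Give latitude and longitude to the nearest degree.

≈ 22°N, 27°E

Write both endpoints as unit vectors p₁, p₂ with components (cos φ cos λ, cos φ sin λ, sin φ).
The central angle between the endpoints is δ = arccos(p₁·p₂) ≈ 1.804 rad (103.4°). The total great-circle distance is δ·R ≈ 1.804 × 6371 ≈ 11496 km, so the target fraction is f = 8400/11496 ≈ 0.731.
Interpolate at f ≈ 0.731 with slerp weights a = sin((1−f)δ)/sin δ ≈ 0.480, b = sin(fδ)/sin δ ≈ 0.995.
p = a·p₁ + b·p₂ ≈ (0.823, 0.426, 0.374); φ = arcsin(p_z) ≈ 21.97°, λ = atan2(p_y, p_x) ≈ 27.38°.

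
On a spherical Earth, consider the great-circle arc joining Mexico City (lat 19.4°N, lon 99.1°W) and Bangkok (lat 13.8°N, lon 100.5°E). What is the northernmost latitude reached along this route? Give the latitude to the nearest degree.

≈ 60°N

The great circle lies in the plane with unit normal n̂ = (p₁ × p₂)/|p₁ × p₂|.
Here n̂_z ≈ -0.495; the vertex latitude is φ_max = arccos|n̂_z| ≈ 60.4°.
Check via Clairaut: cos φ_max = |cos φ₁| · sin C = cos(19.4°)·sin(31.6°) ≈ 0.495, again giving ≈ 60.4°.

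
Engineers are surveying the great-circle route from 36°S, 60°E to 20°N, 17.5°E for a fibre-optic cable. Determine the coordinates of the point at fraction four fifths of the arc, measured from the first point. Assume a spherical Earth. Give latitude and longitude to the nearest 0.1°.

Convert each endpoint to a unit vector on the sphere (x = cos φ cos λ, y = cos φ sin λ, z = sin φ).
The central angle between the endpoints is δ = arccos(p₁·p₂) ≈ 1.203 rad (68.9°).
Interpolate at f = 4/5 with slerp weights a = sin((1−f)δ)/sin δ ≈ 0.255, b = sin(fδ)/sin δ ≈ 0.879.
p = a·p₁ + b·p₂ ≈ (0.891, 0.427, 0.151); φ = arcsin(p_z) ≈ 8.67°, λ = atan2(p_y, p_x) ≈ 25.62°.

≈ 8.7°N, 25.6°E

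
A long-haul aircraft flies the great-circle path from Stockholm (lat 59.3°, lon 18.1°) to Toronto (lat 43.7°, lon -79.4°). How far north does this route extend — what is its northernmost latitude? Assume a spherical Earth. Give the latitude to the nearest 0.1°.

≈ 64.1°

The great circle lies in the plane with unit normal n̂ = (p₁ × p₂)/|p₁ × p₂|.
Here n̂_z ≈ -0.437; the vertex latitude is φ_max = arccos|n̂_z| ≈ 64.1°.
Check via Clairaut: cos φ_max = |cos φ₁| · sin C = cos(59.3°)·sin(58.8°) ≈ 0.437, again giving ≈ 64.1°.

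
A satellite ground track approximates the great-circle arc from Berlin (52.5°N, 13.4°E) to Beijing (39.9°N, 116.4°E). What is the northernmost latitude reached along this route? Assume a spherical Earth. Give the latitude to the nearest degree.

The great circle lies in the plane with unit normal n̂ = (p₁ × p₂)/|p₁ × p₂|.
Here n̂_z ≈ +0.497; the vertex latitude is φ_max = arccos|n̂_z| ≈ 60.2°.
Check via Clairaut: cos φ_max = |cos φ₁| · sin C = cos(52.5°)·sin(54.8°) ≈ 0.497, again giving ≈ 60.2°.

≈ 60°N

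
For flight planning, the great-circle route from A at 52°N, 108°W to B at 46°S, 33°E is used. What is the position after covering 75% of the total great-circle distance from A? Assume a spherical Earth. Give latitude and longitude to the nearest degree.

≈ 21°S, 3°W

Convert each endpoint to a unit vector on the sphere (x = cos φ cos λ, y = cos φ sin λ, z = sin φ).
The central angle between the endpoints is δ = arccos(p₁·p₂) ≈ 2.689 rad (154.1°).
Interpolate at f = 0.75 with slerp weights a = sin((1−f)δ)/sin δ ≈ 1.423, b = sin(fδ)/sin δ ≈ 2.062.
p = a·p₁ + b·p₂ ≈ (0.931, -0.053, -0.362); φ = arcsin(p_z) ≈ -21.22°, λ = atan2(p_y, p_x) ≈ -3.27°.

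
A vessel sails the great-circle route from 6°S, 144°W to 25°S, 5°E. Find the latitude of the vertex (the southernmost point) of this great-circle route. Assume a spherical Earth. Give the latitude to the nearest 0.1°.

The great circle lies in the plane with unit normal n̂ = (p₁ × p₂)/|p₁ × p₂|.
Here n̂_z ≈ +0.678; the vertex latitude is φ_max = arccos|n̂_z| ≈ 47.3°.

≈ 47.3°S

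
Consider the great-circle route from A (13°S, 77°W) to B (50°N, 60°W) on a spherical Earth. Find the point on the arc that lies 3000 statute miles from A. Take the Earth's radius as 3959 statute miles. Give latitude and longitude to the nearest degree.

The haversine formula gives a central angle δ ≈ 1.130 rad (64.7°) between the endpoints. The total great-circle distance is δ·R ≈ 1.130 × 3959 ≈ 4474 mi, so the target fraction is f = 3000/4474 ≈ 0.671.
Interpolate at f ≈ 0.671 with slerp weights a = sin((1−f)δ)/sin δ ≈ 0.402, b = sin(fδ)/sin δ ≈ 0.760.
p = a·p₁ + b·p₂ ≈ (0.332, -0.805, 0.492); φ = arcsin(p_z) ≈ 29.45°, λ = atan2(p_y, p_x) ≈ -67.56°.

≈ (29°N, 68°W)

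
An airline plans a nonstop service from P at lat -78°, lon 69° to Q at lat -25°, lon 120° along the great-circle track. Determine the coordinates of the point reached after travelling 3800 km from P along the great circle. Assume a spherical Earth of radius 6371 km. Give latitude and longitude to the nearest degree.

From cos δ = sin φ₁ sin φ₂ + cos φ₁ cos φ₂ cos Δλ, the central angle is δ ≈ 1.010 rad (57.9°). The total great-circle distance is δ·R ≈ 1.010 × 6371 ≈ 6434 km, so the target fraction is f = 3800/6434 ≈ 0.591.
Interpolate at f ≈ 0.591 with slerp weights a = sin((1−f)δ)/sin δ ≈ 0.474, b = sin(fδ)/sin δ ≈ 0.663.
p = a·p₁ + b·p₂ ≈ (-0.265, 0.613, -0.744); φ = arcsin(p_z) ≈ -48.11°, λ = atan2(p_y, p_x) ≈ 113.41°.

≈ lat -48°, lon 113°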